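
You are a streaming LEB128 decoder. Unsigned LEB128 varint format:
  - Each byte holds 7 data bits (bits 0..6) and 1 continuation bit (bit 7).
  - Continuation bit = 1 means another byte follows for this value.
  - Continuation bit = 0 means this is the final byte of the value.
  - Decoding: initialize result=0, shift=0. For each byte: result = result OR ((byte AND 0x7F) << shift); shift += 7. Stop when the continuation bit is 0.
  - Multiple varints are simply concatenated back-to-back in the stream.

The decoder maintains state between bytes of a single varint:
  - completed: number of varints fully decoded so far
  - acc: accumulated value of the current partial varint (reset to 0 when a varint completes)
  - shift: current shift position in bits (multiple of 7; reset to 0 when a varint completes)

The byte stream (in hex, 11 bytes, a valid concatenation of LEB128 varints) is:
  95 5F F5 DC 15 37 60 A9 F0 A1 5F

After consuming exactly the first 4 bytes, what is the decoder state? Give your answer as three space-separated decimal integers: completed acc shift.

Answer: 1 11893 14

Derivation:
byte[0]=0x95 cont=1 payload=0x15: acc |= 21<<0 -> completed=0 acc=21 shift=7
byte[1]=0x5F cont=0 payload=0x5F: varint #1 complete (value=12181); reset -> completed=1 acc=0 shift=0
byte[2]=0xF5 cont=1 payload=0x75: acc |= 117<<0 -> completed=1 acc=117 shift=7
byte[3]=0xDC cont=1 payload=0x5C: acc |= 92<<7 -> completed=1 acc=11893 shift=14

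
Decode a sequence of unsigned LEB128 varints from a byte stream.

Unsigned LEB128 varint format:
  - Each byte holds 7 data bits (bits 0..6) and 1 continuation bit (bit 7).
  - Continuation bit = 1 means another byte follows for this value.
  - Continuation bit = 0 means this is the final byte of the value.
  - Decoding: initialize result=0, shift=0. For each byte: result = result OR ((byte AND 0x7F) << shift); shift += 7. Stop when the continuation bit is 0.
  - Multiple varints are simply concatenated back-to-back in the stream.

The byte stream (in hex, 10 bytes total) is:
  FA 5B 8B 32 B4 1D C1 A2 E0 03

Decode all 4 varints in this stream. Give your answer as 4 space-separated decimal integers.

  byte[0]=0xFA cont=1 payload=0x7A=122: acc |= 122<<0 -> acc=122 shift=7
  byte[1]=0x5B cont=0 payload=0x5B=91: acc |= 91<<7 -> acc=11770 shift=14 [end]
Varint 1: bytes[0:2] = FA 5B -> value 11770 (2 byte(s))
  byte[2]=0x8B cont=1 payload=0x0B=11: acc |= 11<<0 -> acc=11 shift=7
  byte[3]=0x32 cont=0 payload=0x32=50: acc |= 50<<7 -> acc=6411 shift=14 [end]
Varint 2: bytes[2:4] = 8B 32 -> value 6411 (2 byte(s))
  byte[4]=0xB4 cont=1 payload=0x34=52: acc |= 52<<0 -> acc=52 shift=7
  byte[5]=0x1D cont=0 payload=0x1D=29: acc |= 29<<7 -> acc=3764 shift=14 [end]
Varint 3: bytes[4:6] = B4 1D -> value 3764 (2 byte(s))
  byte[6]=0xC1 cont=1 payload=0x41=65: acc |= 65<<0 -> acc=65 shift=7
  byte[7]=0xA2 cont=1 payload=0x22=34: acc |= 34<<7 -> acc=4417 shift=14
  byte[8]=0xE0 cont=1 payload=0x60=96: acc |= 96<<14 -> acc=1577281 shift=21
  byte[9]=0x03 cont=0 payload=0x03=3: acc |= 3<<21 -> acc=7868737 shift=28 [end]
Varint 4: bytes[6:10] = C1 A2 E0 03 -> value 7868737 (4 byte(s))

Answer: 11770 6411 3764 7868737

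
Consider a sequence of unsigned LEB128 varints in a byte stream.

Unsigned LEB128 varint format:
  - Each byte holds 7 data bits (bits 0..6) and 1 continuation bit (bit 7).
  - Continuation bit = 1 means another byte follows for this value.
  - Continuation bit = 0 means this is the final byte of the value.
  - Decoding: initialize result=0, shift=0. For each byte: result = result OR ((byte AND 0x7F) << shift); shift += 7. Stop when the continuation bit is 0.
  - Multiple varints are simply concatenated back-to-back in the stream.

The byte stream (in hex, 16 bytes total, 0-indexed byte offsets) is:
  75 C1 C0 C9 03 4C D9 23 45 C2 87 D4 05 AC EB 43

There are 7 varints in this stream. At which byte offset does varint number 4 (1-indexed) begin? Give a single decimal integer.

Answer: 6

Derivation:
  byte[0]=0x75 cont=0 payload=0x75=117: acc |= 117<<0 -> acc=117 shift=7 [end]
Varint 1: bytes[0:1] = 75 -> value 117 (1 byte(s))
  byte[1]=0xC1 cont=1 payload=0x41=65: acc |= 65<<0 -> acc=65 shift=7
  byte[2]=0xC0 cont=1 payload=0x40=64: acc |= 64<<7 -> acc=8257 shift=14
  byte[3]=0xC9 cont=1 payload=0x49=73: acc |= 73<<14 -> acc=1204289 shift=21
  byte[4]=0x03 cont=0 payload=0x03=3: acc |= 3<<21 -> acc=7495745 shift=28 [end]
Varint 2: bytes[1:5] = C1 C0 C9 03 -> value 7495745 (4 byte(s))
  byte[5]=0x4C cont=0 payload=0x4C=76: acc |= 76<<0 -> acc=76 shift=7 [end]
Varint 3: bytes[5:6] = 4C -> value 76 (1 byte(s))
  byte[6]=0xD9 cont=1 payload=0x59=89: acc |= 89<<0 -> acc=89 shift=7
  byte[7]=0x23 cont=0 payload=0x23=35: acc |= 35<<7 -> acc=4569 shift=14 [end]
Varint 4: bytes[6:8] = D9 23 -> value 4569 (2 byte(s))
  byte[8]=0x45 cont=0 payload=0x45=69: acc |= 69<<0 -> acc=69 shift=7 [end]
Varint 5: bytes[8:9] = 45 -> value 69 (1 byte(s))
  byte[9]=0xC2 cont=1 payload=0x42=66: acc |= 66<<0 -> acc=66 shift=7
  byte[10]=0x87 cont=1 payload=0x07=7: acc |= 7<<7 -> acc=962 shift=14
  byte[11]=0xD4 cont=1 payload=0x54=84: acc |= 84<<14 -> acc=1377218 shift=21
  byte[12]=0x05 cont=0 payload=0x05=5: acc |= 5<<21 -> acc=11862978 shift=28 [end]
Varint 6: bytes[9:13] = C2 87 D4 05 -> value 11862978 (4 byte(s))
  byte[13]=0xAC cont=1 payload=0x2C=44: acc |= 44<<0 -> acc=44 shift=7
  byte[14]=0xEB cont=1 payload=0x6B=107: acc |= 107<<7 -> acc=13740 shift=14
  byte[15]=0x43 cont=0 payload=0x43=67: acc |= 67<<14 -> acc=1111468 shift=21 [end]
Varint 7: bytes[13:16] = AC EB 43 -> value 1111468 (3 byte(s))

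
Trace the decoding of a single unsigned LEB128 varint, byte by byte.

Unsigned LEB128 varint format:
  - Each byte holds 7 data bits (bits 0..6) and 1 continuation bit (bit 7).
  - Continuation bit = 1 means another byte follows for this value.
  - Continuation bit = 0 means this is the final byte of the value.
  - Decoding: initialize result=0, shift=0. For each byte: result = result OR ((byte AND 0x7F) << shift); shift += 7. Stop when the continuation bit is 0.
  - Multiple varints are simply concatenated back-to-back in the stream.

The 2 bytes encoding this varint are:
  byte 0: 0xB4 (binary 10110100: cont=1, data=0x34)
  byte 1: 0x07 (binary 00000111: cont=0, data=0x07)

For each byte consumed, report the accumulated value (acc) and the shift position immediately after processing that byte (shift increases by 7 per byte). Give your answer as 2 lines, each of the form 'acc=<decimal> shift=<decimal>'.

byte 0=0xB4: payload=0x34=52, contrib = 52<<0 = 52; acc -> 52, shift -> 7
byte 1=0x07: payload=0x07=7, contrib = 7<<7 = 896; acc -> 948, shift -> 14

Answer: acc=52 shift=7
acc=948 shift=14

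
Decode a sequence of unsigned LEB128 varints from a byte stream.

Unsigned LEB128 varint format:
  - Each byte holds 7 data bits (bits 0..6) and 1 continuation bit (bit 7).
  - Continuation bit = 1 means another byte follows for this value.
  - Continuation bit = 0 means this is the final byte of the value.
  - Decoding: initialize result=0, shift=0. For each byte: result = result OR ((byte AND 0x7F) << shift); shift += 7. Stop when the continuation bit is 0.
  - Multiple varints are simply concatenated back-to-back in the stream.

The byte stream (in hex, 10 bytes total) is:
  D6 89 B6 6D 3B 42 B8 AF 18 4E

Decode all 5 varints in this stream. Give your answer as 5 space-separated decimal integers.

Answer: 229475542 59 66 399288 78

Derivation:
  byte[0]=0xD6 cont=1 payload=0x56=86: acc |= 86<<0 -> acc=86 shift=7
  byte[1]=0x89 cont=1 payload=0x09=9: acc |= 9<<7 -> acc=1238 shift=14
  byte[2]=0xB6 cont=1 payload=0x36=54: acc |= 54<<14 -> acc=885974 shift=21
  byte[3]=0x6D cont=0 payload=0x6D=109: acc |= 109<<21 -> acc=229475542 shift=28 [end]
Varint 1: bytes[0:4] = D6 89 B6 6D -> value 229475542 (4 byte(s))
  byte[4]=0x3B cont=0 payload=0x3B=59: acc |= 59<<0 -> acc=59 shift=7 [end]
Varint 2: bytes[4:5] = 3B -> value 59 (1 byte(s))
  byte[5]=0x42 cont=0 payload=0x42=66: acc |= 66<<0 -> acc=66 shift=7 [end]
Varint 3: bytes[5:6] = 42 -> value 66 (1 byte(s))
  byte[6]=0xB8 cont=1 payload=0x38=56: acc |= 56<<0 -> acc=56 shift=7
  byte[7]=0xAF cont=1 payload=0x2F=47: acc |= 47<<7 -> acc=6072 shift=14
  byte[8]=0x18 cont=0 payload=0x18=24: acc |= 24<<14 -> acc=399288 shift=21 [end]
Varint 4: bytes[6:9] = B8 AF 18 -> value 399288 (3 byte(s))
  byte[9]=0x4E cont=0 payload=0x4E=78: acc |= 78<<0 -> acc=78 shift=7 [end]
Varint 5: bytes[9:10] = 4E -> value 78 (1 byte(s))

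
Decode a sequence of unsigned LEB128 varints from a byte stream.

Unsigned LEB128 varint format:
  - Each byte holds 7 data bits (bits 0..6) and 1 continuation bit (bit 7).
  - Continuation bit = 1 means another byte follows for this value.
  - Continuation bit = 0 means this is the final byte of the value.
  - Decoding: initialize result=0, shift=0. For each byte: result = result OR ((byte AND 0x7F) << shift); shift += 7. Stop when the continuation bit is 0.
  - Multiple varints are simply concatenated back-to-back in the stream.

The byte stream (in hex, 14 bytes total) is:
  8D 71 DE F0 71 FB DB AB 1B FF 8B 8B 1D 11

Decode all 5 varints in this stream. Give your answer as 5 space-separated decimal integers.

  byte[0]=0x8D cont=1 payload=0x0D=13: acc |= 13<<0 -> acc=13 shift=7
  byte[1]=0x71 cont=0 payload=0x71=113: acc |= 113<<7 -> acc=14477 shift=14 [end]
Varint 1: bytes[0:2] = 8D 71 -> value 14477 (2 byte(s))
  byte[2]=0xDE cont=1 payload=0x5E=94: acc |= 94<<0 -> acc=94 shift=7
  byte[3]=0xF0 cont=1 payload=0x70=112: acc |= 112<<7 -> acc=14430 shift=14
  byte[4]=0x71 cont=0 payload=0x71=113: acc |= 113<<14 -> acc=1865822 shift=21 [end]
Varint 2: bytes[2:5] = DE F0 71 -> value 1865822 (3 byte(s))
  byte[5]=0xFB cont=1 payload=0x7B=123: acc |= 123<<0 -> acc=123 shift=7
  byte[6]=0xDB cont=1 payload=0x5B=91: acc |= 91<<7 -> acc=11771 shift=14
  byte[7]=0xAB cont=1 payload=0x2B=43: acc |= 43<<14 -> acc=716283 shift=21
  byte[8]=0x1B cont=0 payload=0x1B=27: acc |= 27<<21 -> acc=57339387 shift=28 [end]
Varint 3: bytes[5:9] = FB DB AB 1B -> value 57339387 (4 byte(s))
  byte[9]=0xFF cont=1 payload=0x7F=127: acc |= 127<<0 -> acc=127 shift=7
  byte[10]=0x8B cont=1 payload=0x0B=11: acc |= 11<<7 -> acc=1535 shift=14
  byte[11]=0x8B cont=1 payload=0x0B=11: acc |= 11<<14 -> acc=181759 shift=21
  byte[12]=0x1D cont=0 payload=0x1D=29: acc |= 29<<21 -> acc=60999167 shift=28 [end]
Varint 4: bytes[9:13] = FF 8B 8B 1D -> value 60999167 (4 byte(s))
  byte[13]=0x11 cont=0 payload=0x11=17: acc |= 17<<0 -> acc=17 shift=7 [end]
Varint 5: bytes[13:14] = 11 -> value 17 (1 byte(s))

Answer: 14477 1865822 57339387 60999167 17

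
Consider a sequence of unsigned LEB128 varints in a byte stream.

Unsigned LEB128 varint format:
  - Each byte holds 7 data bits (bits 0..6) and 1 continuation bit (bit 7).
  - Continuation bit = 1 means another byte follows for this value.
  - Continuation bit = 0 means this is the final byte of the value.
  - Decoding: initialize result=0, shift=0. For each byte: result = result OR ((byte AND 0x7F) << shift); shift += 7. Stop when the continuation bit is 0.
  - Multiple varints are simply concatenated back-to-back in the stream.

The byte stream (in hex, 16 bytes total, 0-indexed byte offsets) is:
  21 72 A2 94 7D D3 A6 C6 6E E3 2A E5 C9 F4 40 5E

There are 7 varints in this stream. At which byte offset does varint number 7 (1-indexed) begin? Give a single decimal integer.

Answer: 15

Derivation:
  byte[0]=0x21 cont=0 payload=0x21=33: acc |= 33<<0 -> acc=33 shift=7 [end]
Varint 1: bytes[0:1] = 21 -> value 33 (1 byte(s))
  byte[1]=0x72 cont=0 payload=0x72=114: acc |= 114<<0 -> acc=114 shift=7 [end]
Varint 2: bytes[1:2] = 72 -> value 114 (1 byte(s))
  byte[2]=0xA2 cont=1 payload=0x22=34: acc |= 34<<0 -> acc=34 shift=7
  byte[3]=0x94 cont=1 payload=0x14=20: acc |= 20<<7 -> acc=2594 shift=14
  byte[4]=0x7D cont=0 payload=0x7D=125: acc |= 125<<14 -> acc=2050594 shift=21 [end]
Varint 3: bytes[2:5] = A2 94 7D -> value 2050594 (3 byte(s))
  byte[5]=0xD3 cont=1 payload=0x53=83: acc |= 83<<0 -> acc=83 shift=7
  byte[6]=0xA6 cont=1 payload=0x26=38: acc |= 38<<7 -> acc=4947 shift=14
  byte[7]=0xC6 cont=1 payload=0x46=70: acc |= 70<<14 -> acc=1151827 shift=21
  byte[8]=0x6E cont=0 payload=0x6E=110: acc |= 110<<21 -> acc=231838547 shift=28 [end]
Varint 4: bytes[5:9] = D3 A6 C6 6E -> value 231838547 (4 byte(s))
  byte[9]=0xE3 cont=1 payload=0x63=99: acc |= 99<<0 -> acc=99 shift=7
  byte[10]=0x2A cont=0 payload=0x2A=42: acc |= 42<<7 -> acc=5475 shift=14 [end]
Varint 5: bytes[9:11] = E3 2A -> value 5475 (2 byte(s))
  byte[11]=0xE5 cont=1 payload=0x65=101: acc |= 101<<0 -> acc=101 shift=7
  byte[12]=0xC9 cont=1 payload=0x49=73: acc |= 73<<7 -> acc=9445 shift=14
  byte[13]=0xF4 cont=1 payload=0x74=116: acc |= 116<<14 -> acc=1909989 shift=21
  byte[14]=0x40 cont=0 payload=0x40=64: acc |= 64<<21 -> acc=136127717 shift=28 [end]
Varint 6: bytes[11:15] = E5 C9 F4 40 -> value 136127717 (4 byte(s))
  byte[15]=0x5E cont=0 payload=0x5E=94: acc |= 94<<0 -> acc=94 shift=7 [end]
Varint 7: bytes[15:16] = 5E -> value 94 (1 byte(s))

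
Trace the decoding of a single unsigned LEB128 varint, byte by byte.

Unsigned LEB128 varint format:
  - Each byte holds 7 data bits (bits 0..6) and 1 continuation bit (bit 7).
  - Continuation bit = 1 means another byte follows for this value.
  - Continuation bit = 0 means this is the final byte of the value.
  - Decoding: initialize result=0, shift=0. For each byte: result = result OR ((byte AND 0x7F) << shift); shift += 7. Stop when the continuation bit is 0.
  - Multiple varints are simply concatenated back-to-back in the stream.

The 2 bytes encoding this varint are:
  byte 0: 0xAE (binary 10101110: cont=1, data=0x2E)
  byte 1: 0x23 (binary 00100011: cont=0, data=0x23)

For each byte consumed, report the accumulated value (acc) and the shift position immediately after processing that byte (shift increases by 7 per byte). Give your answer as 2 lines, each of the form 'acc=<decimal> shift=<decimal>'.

byte 0=0xAE: payload=0x2E=46, contrib = 46<<0 = 46; acc -> 46, shift -> 7
byte 1=0x23: payload=0x23=35, contrib = 35<<7 = 4480; acc -> 4526, shift -> 14

Answer: acc=46 shift=7
acc=4526 shift=14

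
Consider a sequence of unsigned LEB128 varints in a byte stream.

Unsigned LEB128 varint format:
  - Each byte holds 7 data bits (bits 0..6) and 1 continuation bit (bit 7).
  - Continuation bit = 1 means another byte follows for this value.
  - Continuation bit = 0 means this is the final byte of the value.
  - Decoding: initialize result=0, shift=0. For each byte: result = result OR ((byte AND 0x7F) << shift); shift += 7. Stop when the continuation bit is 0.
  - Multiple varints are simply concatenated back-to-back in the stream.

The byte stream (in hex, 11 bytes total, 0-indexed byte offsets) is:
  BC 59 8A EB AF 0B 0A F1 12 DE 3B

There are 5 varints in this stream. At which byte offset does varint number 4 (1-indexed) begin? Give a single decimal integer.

  byte[0]=0xBC cont=1 payload=0x3C=60: acc |= 60<<0 -> acc=60 shift=7
  byte[1]=0x59 cont=0 payload=0x59=89: acc |= 89<<7 -> acc=11452 shift=14 [end]
Varint 1: bytes[0:2] = BC 59 -> value 11452 (2 byte(s))
  byte[2]=0x8A cont=1 payload=0x0A=10: acc |= 10<<0 -> acc=10 shift=7
  byte[3]=0xEB cont=1 payload=0x6B=107: acc |= 107<<7 -> acc=13706 shift=14
  byte[4]=0xAF cont=1 payload=0x2F=47: acc |= 47<<14 -> acc=783754 shift=21
  byte[5]=0x0B cont=0 payload=0x0B=11: acc |= 11<<21 -> acc=23852426 shift=28 [end]
Varint 2: bytes[2:6] = 8A EB AF 0B -> value 23852426 (4 byte(s))
  byte[6]=0x0A cont=0 payload=0x0A=10: acc |= 10<<0 -> acc=10 shift=7 [end]
Varint 3: bytes[6:7] = 0A -> value 10 (1 byte(s))
  byte[7]=0xF1 cont=1 payload=0x71=113: acc |= 113<<0 -> acc=113 shift=7
  byte[8]=0x12 cont=0 payload=0x12=18: acc |= 18<<7 -> acc=2417 shift=14 [end]
Varint 4: bytes[7:9] = F1 12 -> value 2417 (2 byte(s))
  byte[9]=0xDE cont=1 payload=0x5E=94: acc |= 94<<0 -> acc=94 shift=7
  byte[10]=0x3B cont=0 payload=0x3B=59: acc |= 59<<7 -> acc=7646 shift=14 [end]
Varint 5: bytes[9:11] = DE 3B -> value 7646 (2 byte(s))

Answer: 7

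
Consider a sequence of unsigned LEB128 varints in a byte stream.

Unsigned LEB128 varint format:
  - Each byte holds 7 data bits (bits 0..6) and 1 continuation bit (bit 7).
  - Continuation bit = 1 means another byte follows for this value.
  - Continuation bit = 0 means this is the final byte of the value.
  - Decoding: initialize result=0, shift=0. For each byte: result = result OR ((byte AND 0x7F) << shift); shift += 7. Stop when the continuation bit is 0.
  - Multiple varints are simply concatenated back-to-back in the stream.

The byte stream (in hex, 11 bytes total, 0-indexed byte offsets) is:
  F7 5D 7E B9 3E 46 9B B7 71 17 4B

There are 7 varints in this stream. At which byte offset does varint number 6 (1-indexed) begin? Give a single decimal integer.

Answer: 9

Derivation:
  byte[0]=0xF7 cont=1 payload=0x77=119: acc |= 119<<0 -> acc=119 shift=7
  byte[1]=0x5D cont=0 payload=0x5D=93: acc |= 93<<7 -> acc=12023 shift=14 [end]
Varint 1: bytes[0:2] = F7 5D -> value 12023 (2 byte(s))
  byte[2]=0x7E cont=0 payload=0x7E=126: acc |= 126<<0 -> acc=126 shift=7 [end]
Varint 2: bytes[2:3] = 7E -> value 126 (1 byte(s))
  byte[3]=0xB9 cont=1 payload=0x39=57: acc |= 57<<0 -> acc=57 shift=7
  byte[4]=0x3E cont=0 payload=0x3E=62: acc |= 62<<7 -> acc=7993 shift=14 [end]
Varint 3: bytes[3:5] = B9 3E -> value 7993 (2 byte(s))
  byte[5]=0x46 cont=0 payload=0x46=70: acc |= 70<<0 -> acc=70 shift=7 [end]
Varint 4: bytes[5:6] = 46 -> value 70 (1 byte(s))
  byte[6]=0x9B cont=1 payload=0x1B=27: acc |= 27<<0 -> acc=27 shift=7
  byte[7]=0xB7 cont=1 payload=0x37=55: acc |= 55<<7 -> acc=7067 shift=14
  byte[8]=0x71 cont=0 payload=0x71=113: acc |= 113<<14 -> acc=1858459 shift=21 [end]
Varint 5: bytes[6:9] = 9B B7 71 -> value 1858459 (3 byte(s))
  byte[9]=0x17 cont=0 payload=0x17=23: acc |= 23<<0 -> acc=23 shift=7 [end]
Varint 6: bytes[9:10] = 17 -> value 23 (1 byte(s))
  byte[10]=0x4B cont=0 payload=0x4B=75: acc |= 75<<0 -> acc=75 shift=7 [end]
Varint 7: bytes[10:11] = 4B -> value 75 (1 byte(s))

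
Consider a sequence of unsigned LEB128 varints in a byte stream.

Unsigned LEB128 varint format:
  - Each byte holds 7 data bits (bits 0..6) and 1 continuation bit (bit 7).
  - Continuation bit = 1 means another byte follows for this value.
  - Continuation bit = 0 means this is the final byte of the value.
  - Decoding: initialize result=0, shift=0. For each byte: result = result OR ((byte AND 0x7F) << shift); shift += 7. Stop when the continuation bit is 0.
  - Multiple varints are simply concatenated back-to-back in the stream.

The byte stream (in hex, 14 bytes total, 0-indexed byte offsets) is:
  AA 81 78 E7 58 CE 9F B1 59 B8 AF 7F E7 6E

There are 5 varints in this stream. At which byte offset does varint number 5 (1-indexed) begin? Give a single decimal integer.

  byte[0]=0xAA cont=1 payload=0x2A=42: acc |= 42<<0 -> acc=42 shift=7
  byte[1]=0x81 cont=1 payload=0x01=1: acc |= 1<<7 -> acc=170 shift=14
  byte[2]=0x78 cont=0 payload=0x78=120: acc |= 120<<14 -> acc=1966250 shift=21 [end]
Varint 1: bytes[0:3] = AA 81 78 -> value 1966250 (3 byte(s))
  byte[3]=0xE7 cont=1 payload=0x67=103: acc |= 103<<0 -> acc=103 shift=7
  byte[4]=0x58 cont=0 payload=0x58=88: acc |= 88<<7 -> acc=11367 shift=14 [end]
Varint 2: bytes[3:5] = E7 58 -> value 11367 (2 byte(s))
  byte[5]=0xCE cont=1 payload=0x4E=78: acc |= 78<<0 -> acc=78 shift=7
  byte[6]=0x9F cont=1 payload=0x1F=31: acc |= 31<<7 -> acc=4046 shift=14
  byte[7]=0xB1 cont=1 payload=0x31=49: acc |= 49<<14 -> acc=806862 shift=21
  byte[8]=0x59 cont=0 payload=0x59=89: acc |= 89<<21 -> acc=187453390 shift=28 [end]
Varint 3: bytes[5:9] = CE 9F B1 59 -> value 187453390 (4 byte(s))
  byte[9]=0xB8 cont=1 payload=0x38=56: acc |= 56<<0 -> acc=56 shift=7
  byte[10]=0xAF cont=1 payload=0x2F=47: acc |= 47<<7 -> acc=6072 shift=14
  byte[11]=0x7F cont=0 payload=0x7F=127: acc |= 127<<14 -> acc=2086840 shift=21 [end]
Varint 4: bytes[9:12] = B8 AF 7F -> value 2086840 (3 byte(s))
  byte[12]=0xE7 cont=1 payload=0x67=103: acc |= 103<<0 -> acc=103 shift=7
  byte[13]=0x6E cont=0 payload=0x6E=110: acc |= 110<<7 -> acc=14183 shift=14 [end]
Varint 5: bytes[12:14] = E7 6E -> value 14183 (2 byte(s))

Answer: 12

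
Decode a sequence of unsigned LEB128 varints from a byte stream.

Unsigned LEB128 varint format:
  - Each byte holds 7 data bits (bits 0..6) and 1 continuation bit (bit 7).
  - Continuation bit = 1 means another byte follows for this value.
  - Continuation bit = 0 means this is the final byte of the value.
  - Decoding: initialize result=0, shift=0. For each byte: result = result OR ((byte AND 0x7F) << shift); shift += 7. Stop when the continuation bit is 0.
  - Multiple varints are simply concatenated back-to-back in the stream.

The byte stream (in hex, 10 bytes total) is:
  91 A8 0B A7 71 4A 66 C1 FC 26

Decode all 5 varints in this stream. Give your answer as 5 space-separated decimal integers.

Answer: 185361 14503 74 102 638529

Derivation:
  byte[0]=0x91 cont=1 payload=0x11=17: acc |= 17<<0 -> acc=17 shift=7
  byte[1]=0xA8 cont=1 payload=0x28=40: acc |= 40<<7 -> acc=5137 shift=14
  byte[2]=0x0B cont=0 payload=0x0B=11: acc |= 11<<14 -> acc=185361 shift=21 [end]
Varint 1: bytes[0:3] = 91 A8 0B -> value 185361 (3 byte(s))
  byte[3]=0xA7 cont=1 payload=0x27=39: acc |= 39<<0 -> acc=39 shift=7
  byte[4]=0x71 cont=0 payload=0x71=113: acc |= 113<<7 -> acc=14503 shift=14 [end]
Varint 2: bytes[3:5] = A7 71 -> value 14503 (2 byte(s))
  byte[5]=0x4A cont=0 payload=0x4A=74: acc |= 74<<0 -> acc=74 shift=7 [end]
Varint 3: bytes[5:6] = 4A -> value 74 (1 byte(s))
  byte[6]=0x66 cont=0 payload=0x66=102: acc |= 102<<0 -> acc=102 shift=7 [end]
Varint 4: bytes[6:7] = 66 -> value 102 (1 byte(s))
  byte[7]=0xC1 cont=1 payload=0x41=65: acc |= 65<<0 -> acc=65 shift=7
  byte[8]=0xFC cont=1 payload=0x7C=124: acc |= 124<<7 -> acc=15937 shift=14
  byte[9]=0x26 cont=0 payload=0x26=38: acc |= 38<<14 -> acc=638529 shift=21 [end]
Varint 5: bytes[7:10] = C1 FC 26 -> value 638529 (3 byte(s))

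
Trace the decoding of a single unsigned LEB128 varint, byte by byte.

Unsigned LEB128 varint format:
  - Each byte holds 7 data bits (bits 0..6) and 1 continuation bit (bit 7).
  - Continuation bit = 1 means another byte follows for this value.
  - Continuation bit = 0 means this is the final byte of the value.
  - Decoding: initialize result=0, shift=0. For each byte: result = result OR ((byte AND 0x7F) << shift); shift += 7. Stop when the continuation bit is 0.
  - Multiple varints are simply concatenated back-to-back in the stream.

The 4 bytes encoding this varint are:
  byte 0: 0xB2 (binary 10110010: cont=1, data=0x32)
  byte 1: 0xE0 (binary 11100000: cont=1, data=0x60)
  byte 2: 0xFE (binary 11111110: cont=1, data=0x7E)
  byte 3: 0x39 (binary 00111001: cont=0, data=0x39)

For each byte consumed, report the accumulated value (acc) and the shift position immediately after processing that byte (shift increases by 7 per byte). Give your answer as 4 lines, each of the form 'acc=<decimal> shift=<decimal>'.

Answer: acc=50 shift=7
acc=12338 shift=14
acc=2076722 shift=21
acc=121614386 shift=28

Derivation:
byte 0=0xB2: payload=0x32=50, contrib = 50<<0 = 50; acc -> 50, shift -> 7
byte 1=0xE0: payload=0x60=96, contrib = 96<<7 = 12288; acc -> 12338, shift -> 14
byte 2=0xFE: payload=0x7E=126, contrib = 126<<14 = 2064384; acc -> 2076722, shift -> 21
byte 3=0x39: payload=0x39=57, contrib = 57<<21 = 119537664; acc -> 121614386, shift -> 28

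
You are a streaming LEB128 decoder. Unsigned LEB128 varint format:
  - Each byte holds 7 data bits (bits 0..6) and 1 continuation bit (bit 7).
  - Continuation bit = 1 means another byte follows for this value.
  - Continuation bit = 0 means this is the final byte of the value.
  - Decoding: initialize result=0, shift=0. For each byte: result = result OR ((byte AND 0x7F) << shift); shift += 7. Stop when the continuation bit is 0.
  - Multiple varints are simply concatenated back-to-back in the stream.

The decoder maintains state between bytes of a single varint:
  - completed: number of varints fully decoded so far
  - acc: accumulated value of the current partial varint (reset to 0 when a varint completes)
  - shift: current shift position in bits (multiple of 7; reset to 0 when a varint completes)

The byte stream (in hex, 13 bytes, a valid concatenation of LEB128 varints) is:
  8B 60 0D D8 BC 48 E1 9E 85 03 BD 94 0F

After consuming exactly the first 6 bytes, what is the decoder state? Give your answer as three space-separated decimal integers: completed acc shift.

Answer: 3 0 0

Derivation:
byte[0]=0x8B cont=1 payload=0x0B: acc |= 11<<0 -> completed=0 acc=11 shift=7
byte[1]=0x60 cont=0 payload=0x60: varint #1 complete (value=12299); reset -> completed=1 acc=0 shift=0
byte[2]=0x0D cont=0 payload=0x0D: varint #2 complete (value=13); reset -> completed=2 acc=0 shift=0
byte[3]=0xD8 cont=1 payload=0x58: acc |= 88<<0 -> completed=2 acc=88 shift=7
byte[4]=0xBC cont=1 payload=0x3C: acc |= 60<<7 -> completed=2 acc=7768 shift=14
byte[5]=0x48 cont=0 payload=0x48: varint #3 complete (value=1187416); reset -> completed=3 acc=0 shift=0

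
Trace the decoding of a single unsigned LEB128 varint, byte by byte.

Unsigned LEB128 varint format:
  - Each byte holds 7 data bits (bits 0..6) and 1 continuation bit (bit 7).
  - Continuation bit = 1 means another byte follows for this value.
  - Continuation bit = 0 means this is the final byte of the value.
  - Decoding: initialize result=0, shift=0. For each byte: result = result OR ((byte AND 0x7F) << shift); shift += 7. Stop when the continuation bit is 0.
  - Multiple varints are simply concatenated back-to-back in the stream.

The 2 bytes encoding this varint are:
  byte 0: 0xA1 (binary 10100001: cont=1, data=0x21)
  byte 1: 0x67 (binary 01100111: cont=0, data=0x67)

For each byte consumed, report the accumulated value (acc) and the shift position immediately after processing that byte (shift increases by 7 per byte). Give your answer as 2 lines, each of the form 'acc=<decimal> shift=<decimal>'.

Answer: acc=33 shift=7
acc=13217 shift=14

Derivation:
byte 0=0xA1: payload=0x21=33, contrib = 33<<0 = 33; acc -> 33, shift -> 7
byte 1=0x67: payload=0x67=103, contrib = 103<<7 = 13184; acc -> 13217, shift -> 14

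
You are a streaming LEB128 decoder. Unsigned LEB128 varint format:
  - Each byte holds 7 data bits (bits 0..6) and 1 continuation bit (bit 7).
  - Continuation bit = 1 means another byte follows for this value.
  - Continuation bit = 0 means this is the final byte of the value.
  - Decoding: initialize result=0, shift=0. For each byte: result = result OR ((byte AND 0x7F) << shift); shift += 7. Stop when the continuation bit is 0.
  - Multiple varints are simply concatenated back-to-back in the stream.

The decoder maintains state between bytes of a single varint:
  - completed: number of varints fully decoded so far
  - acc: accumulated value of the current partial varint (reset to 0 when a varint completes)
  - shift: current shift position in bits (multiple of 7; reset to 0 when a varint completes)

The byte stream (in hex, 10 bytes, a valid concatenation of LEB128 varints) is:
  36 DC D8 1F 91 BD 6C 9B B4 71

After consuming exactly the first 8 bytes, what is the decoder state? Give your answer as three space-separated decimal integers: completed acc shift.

Answer: 3 27 7

Derivation:
byte[0]=0x36 cont=0 payload=0x36: varint #1 complete (value=54); reset -> completed=1 acc=0 shift=0
byte[1]=0xDC cont=1 payload=0x5C: acc |= 92<<0 -> completed=1 acc=92 shift=7
byte[2]=0xD8 cont=1 payload=0x58: acc |= 88<<7 -> completed=1 acc=11356 shift=14
byte[3]=0x1F cont=0 payload=0x1F: varint #2 complete (value=519260); reset -> completed=2 acc=0 shift=0
byte[4]=0x91 cont=1 payload=0x11: acc |= 17<<0 -> completed=2 acc=17 shift=7
byte[5]=0xBD cont=1 payload=0x3D: acc |= 61<<7 -> completed=2 acc=7825 shift=14
byte[6]=0x6C cont=0 payload=0x6C: varint #3 complete (value=1777297); reset -> completed=3 acc=0 shift=0
byte[7]=0x9B cont=1 payload=0x1B: acc |= 27<<0 -> completed=3 acc=27 shift=7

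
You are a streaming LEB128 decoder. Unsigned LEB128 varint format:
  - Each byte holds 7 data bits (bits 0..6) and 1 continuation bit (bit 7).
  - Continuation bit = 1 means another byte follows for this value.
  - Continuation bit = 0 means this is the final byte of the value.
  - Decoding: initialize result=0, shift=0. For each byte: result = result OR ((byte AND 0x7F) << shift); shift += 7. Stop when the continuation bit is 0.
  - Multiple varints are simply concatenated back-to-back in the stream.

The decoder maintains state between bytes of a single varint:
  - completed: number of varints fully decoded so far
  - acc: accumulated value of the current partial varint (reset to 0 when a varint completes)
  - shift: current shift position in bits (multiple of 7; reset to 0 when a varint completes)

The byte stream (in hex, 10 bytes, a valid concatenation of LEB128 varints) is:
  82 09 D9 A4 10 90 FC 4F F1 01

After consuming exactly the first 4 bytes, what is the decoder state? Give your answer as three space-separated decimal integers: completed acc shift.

Answer: 1 4697 14

Derivation:
byte[0]=0x82 cont=1 payload=0x02: acc |= 2<<0 -> completed=0 acc=2 shift=7
byte[1]=0x09 cont=0 payload=0x09: varint #1 complete (value=1154); reset -> completed=1 acc=0 shift=0
byte[2]=0xD9 cont=1 payload=0x59: acc |= 89<<0 -> completed=1 acc=89 shift=7
byte[3]=0xA4 cont=1 payload=0x24: acc |= 36<<7 -> completed=1 acc=4697 shift=14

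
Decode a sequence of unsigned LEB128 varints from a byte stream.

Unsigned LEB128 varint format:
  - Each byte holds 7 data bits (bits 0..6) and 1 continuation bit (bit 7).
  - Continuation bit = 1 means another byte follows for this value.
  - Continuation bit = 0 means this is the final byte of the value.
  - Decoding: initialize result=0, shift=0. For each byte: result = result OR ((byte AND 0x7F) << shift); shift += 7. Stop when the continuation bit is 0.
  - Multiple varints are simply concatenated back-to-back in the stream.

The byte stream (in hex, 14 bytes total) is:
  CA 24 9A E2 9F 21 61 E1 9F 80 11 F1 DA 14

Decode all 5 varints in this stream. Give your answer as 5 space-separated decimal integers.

  byte[0]=0xCA cont=1 payload=0x4A=74: acc |= 74<<0 -> acc=74 shift=7
  byte[1]=0x24 cont=0 payload=0x24=36: acc |= 36<<7 -> acc=4682 shift=14 [end]
Varint 1: bytes[0:2] = CA 24 -> value 4682 (2 byte(s))
  byte[2]=0x9A cont=1 payload=0x1A=26: acc |= 26<<0 -> acc=26 shift=7
  byte[3]=0xE2 cont=1 payload=0x62=98: acc |= 98<<7 -> acc=12570 shift=14
  byte[4]=0x9F cont=1 payload=0x1F=31: acc |= 31<<14 -> acc=520474 shift=21
  byte[5]=0x21 cont=0 payload=0x21=33: acc |= 33<<21 -> acc=69726490 shift=28 [end]
Varint 2: bytes[2:6] = 9A E2 9F 21 -> value 69726490 (4 byte(s))
  byte[6]=0x61 cont=0 payload=0x61=97: acc |= 97<<0 -> acc=97 shift=7 [end]
Varint 3: bytes[6:7] = 61 -> value 97 (1 byte(s))
  byte[7]=0xE1 cont=1 payload=0x61=97: acc |= 97<<0 -> acc=97 shift=7
  byte[8]=0x9F cont=1 payload=0x1F=31: acc |= 31<<7 -> acc=4065 shift=14
  byte[9]=0x80 cont=1 payload=0x00=0: acc |= 0<<14 -> acc=4065 shift=21
  byte[10]=0x11 cont=0 payload=0x11=17: acc |= 17<<21 -> acc=35655649 shift=28 [end]
Varint 4: bytes[7:11] = E1 9F 80 11 -> value 35655649 (4 byte(s))
  byte[11]=0xF1 cont=1 payload=0x71=113: acc |= 113<<0 -> acc=113 shift=7
  byte[12]=0xDA cont=1 payload=0x5A=90: acc |= 90<<7 -> acc=11633 shift=14
  byte[13]=0x14 cont=0 payload=0x14=20: acc |= 20<<14 -> acc=339313 shift=21 [end]
Varint 5: bytes[11:14] = F1 DA 14 -> value 339313 (3 byte(s))

Answer: 4682 69726490 97 35655649 339313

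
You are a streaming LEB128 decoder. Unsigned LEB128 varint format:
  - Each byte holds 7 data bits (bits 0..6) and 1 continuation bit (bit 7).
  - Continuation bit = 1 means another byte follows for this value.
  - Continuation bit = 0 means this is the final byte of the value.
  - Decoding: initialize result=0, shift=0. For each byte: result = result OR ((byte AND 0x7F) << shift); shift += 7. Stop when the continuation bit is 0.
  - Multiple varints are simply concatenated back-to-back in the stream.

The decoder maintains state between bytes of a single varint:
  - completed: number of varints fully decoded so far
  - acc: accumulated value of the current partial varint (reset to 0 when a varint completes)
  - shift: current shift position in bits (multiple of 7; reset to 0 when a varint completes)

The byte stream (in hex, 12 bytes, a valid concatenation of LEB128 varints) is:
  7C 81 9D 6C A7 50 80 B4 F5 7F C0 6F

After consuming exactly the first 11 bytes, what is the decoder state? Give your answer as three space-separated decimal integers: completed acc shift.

byte[0]=0x7C cont=0 payload=0x7C: varint #1 complete (value=124); reset -> completed=1 acc=0 shift=0
byte[1]=0x81 cont=1 payload=0x01: acc |= 1<<0 -> completed=1 acc=1 shift=7
byte[2]=0x9D cont=1 payload=0x1D: acc |= 29<<7 -> completed=1 acc=3713 shift=14
byte[3]=0x6C cont=0 payload=0x6C: varint #2 complete (value=1773185); reset -> completed=2 acc=0 shift=0
byte[4]=0xA7 cont=1 payload=0x27: acc |= 39<<0 -> completed=2 acc=39 shift=7
byte[5]=0x50 cont=0 payload=0x50: varint #3 complete (value=10279); reset -> completed=3 acc=0 shift=0
byte[6]=0x80 cont=1 payload=0x00: acc |= 0<<0 -> completed=3 acc=0 shift=7
byte[7]=0xB4 cont=1 payload=0x34: acc |= 52<<7 -> completed=3 acc=6656 shift=14
byte[8]=0xF5 cont=1 payload=0x75: acc |= 117<<14 -> completed=3 acc=1923584 shift=21
byte[9]=0x7F cont=0 payload=0x7F: varint #4 complete (value=268261888); reset -> completed=4 acc=0 shift=0
byte[10]=0xC0 cont=1 payload=0x40: acc |= 64<<0 -> completed=4 acc=64 shift=7

Answer: 4 64 7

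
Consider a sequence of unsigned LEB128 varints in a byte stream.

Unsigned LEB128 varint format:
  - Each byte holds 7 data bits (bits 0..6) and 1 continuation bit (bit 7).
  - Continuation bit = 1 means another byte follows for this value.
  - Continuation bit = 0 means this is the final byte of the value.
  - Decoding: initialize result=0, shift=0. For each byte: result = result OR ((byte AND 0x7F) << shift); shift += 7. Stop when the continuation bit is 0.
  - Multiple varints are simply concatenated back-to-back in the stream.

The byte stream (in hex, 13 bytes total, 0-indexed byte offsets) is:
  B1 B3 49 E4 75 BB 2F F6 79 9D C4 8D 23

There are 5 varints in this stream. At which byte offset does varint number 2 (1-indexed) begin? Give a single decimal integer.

Answer: 3

Derivation:
  byte[0]=0xB1 cont=1 payload=0x31=49: acc |= 49<<0 -> acc=49 shift=7
  byte[1]=0xB3 cont=1 payload=0x33=51: acc |= 51<<7 -> acc=6577 shift=14
  byte[2]=0x49 cont=0 payload=0x49=73: acc |= 73<<14 -> acc=1202609 shift=21 [end]
Varint 1: bytes[0:3] = B1 B3 49 -> value 1202609 (3 byte(s))
  byte[3]=0xE4 cont=1 payload=0x64=100: acc |= 100<<0 -> acc=100 shift=7
  byte[4]=0x75 cont=0 payload=0x75=117: acc |= 117<<7 -> acc=15076 shift=14 [end]
Varint 2: bytes[3:5] = E4 75 -> value 15076 (2 byte(s))
  byte[5]=0xBB cont=1 payload=0x3B=59: acc |= 59<<0 -> acc=59 shift=7
  byte[6]=0x2F cont=0 payload=0x2F=47: acc |= 47<<7 -> acc=6075 shift=14 [end]
Varint 3: bytes[5:7] = BB 2F -> value 6075 (2 byte(s))
  byte[7]=0xF6 cont=1 payload=0x76=118: acc |= 118<<0 -> acc=118 shift=7
  byte[8]=0x79 cont=0 payload=0x79=121: acc |= 121<<7 -> acc=15606 shift=14 [end]
Varint 4: bytes[7:9] = F6 79 -> value 15606 (2 byte(s))
  byte[9]=0x9D cont=1 payload=0x1D=29: acc |= 29<<0 -> acc=29 shift=7
  byte[10]=0xC4 cont=1 payload=0x44=68: acc |= 68<<7 -> acc=8733 shift=14
  byte[11]=0x8D cont=1 payload=0x0D=13: acc |= 13<<14 -> acc=221725 shift=21
  byte[12]=0x23 cont=0 payload=0x23=35: acc |= 35<<21 -> acc=73622045 shift=28 [end]
Varint 5: bytes[9:13] = 9D C4 8D 23 -> value 73622045 (4 byte(s))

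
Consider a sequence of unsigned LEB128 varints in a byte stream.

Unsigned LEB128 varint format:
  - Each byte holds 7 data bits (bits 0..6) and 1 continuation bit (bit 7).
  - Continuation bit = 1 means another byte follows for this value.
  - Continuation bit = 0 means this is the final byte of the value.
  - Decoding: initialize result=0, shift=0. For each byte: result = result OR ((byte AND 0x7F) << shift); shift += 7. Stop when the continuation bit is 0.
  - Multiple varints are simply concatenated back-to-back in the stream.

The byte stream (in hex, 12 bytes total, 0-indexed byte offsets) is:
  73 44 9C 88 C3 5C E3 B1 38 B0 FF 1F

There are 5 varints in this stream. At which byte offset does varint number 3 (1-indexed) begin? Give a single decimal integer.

Answer: 2

Derivation:
  byte[0]=0x73 cont=0 payload=0x73=115: acc |= 115<<0 -> acc=115 shift=7 [end]
Varint 1: bytes[0:1] = 73 -> value 115 (1 byte(s))
  byte[1]=0x44 cont=0 payload=0x44=68: acc |= 68<<0 -> acc=68 shift=7 [end]
Varint 2: bytes[1:2] = 44 -> value 68 (1 byte(s))
  byte[2]=0x9C cont=1 payload=0x1C=28: acc |= 28<<0 -> acc=28 shift=7
  byte[3]=0x88 cont=1 payload=0x08=8: acc |= 8<<7 -> acc=1052 shift=14
  byte[4]=0xC3 cont=1 payload=0x43=67: acc |= 67<<14 -> acc=1098780 shift=21
  byte[5]=0x5C cont=0 payload=0x5C=92: acc |= 92<<21 -> acc=194036764 shift=28 [end]
Varint 3: bytes[2:6] = 9C 88 C3 5C -> value 194036764 (4 byte(s))
  byte[6]=0xE3 cont=1 payload=0x63=99: acc |= 99<<0 -> acc=99 shift=7
  byte[7]=0xB1 cont=1 payload=0x31=49: acc |= 49<<7 -> acc=6371 shift=14
  byte[8]=0x38 cont=0 payload=0x38=56: acc |= 56<<14 -> acc=923875 shift=21 [end]
Varint 4: bytes[6:9] = E3 B1 38 -> value 923875 (3 byte(s))
  byte[9]=0xB0 cont=1 payload=0x30=48: acc |= 48<<0 -> acc=48 shift=7
  byte[10]=0xFF cont=1 payload=0x7F=127: acc |= 127<<7 -> acc=16304 shift=14
  byte[11]=0x1F cont=0 payload=0x1F=31: acc |= 31<<14 -> acc=524208 shift=21 [end]
Varint 5: bytes[9:12] = B0 FF 1F -> value 524208 (3 byte(s))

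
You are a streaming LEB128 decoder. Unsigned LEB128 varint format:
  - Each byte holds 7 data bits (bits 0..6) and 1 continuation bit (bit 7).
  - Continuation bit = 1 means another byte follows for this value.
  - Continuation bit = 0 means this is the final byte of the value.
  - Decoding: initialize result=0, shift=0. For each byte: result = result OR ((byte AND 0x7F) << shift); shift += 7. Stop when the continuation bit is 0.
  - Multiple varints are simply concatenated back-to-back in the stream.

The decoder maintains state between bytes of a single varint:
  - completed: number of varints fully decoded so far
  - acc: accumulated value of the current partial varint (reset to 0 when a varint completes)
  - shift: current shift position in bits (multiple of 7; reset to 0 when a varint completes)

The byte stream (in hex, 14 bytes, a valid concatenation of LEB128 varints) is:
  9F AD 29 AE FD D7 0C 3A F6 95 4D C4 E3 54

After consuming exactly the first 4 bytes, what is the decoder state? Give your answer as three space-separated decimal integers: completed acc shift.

Answer: 1 46 7

Derivation:
byte[0]=0x9F cont=1 payload=0x1F: acc |= 31<<0 -> completed=0 acc=31 shift=7
byte[1]=0xAD cont=1 payload=0x2D: acc |= 45<<7 -> completed=0 acc=5791 shift=14
byte[2]=0x29 cont=0 payload=0x29: varint #1 complete (value=677535); reset -> completed=1 acc=0 shift=0
byte[3]=0xAE cont=1 payload=0x2E: acc |= 46<<0 -> completed=1 acc=46 shift=7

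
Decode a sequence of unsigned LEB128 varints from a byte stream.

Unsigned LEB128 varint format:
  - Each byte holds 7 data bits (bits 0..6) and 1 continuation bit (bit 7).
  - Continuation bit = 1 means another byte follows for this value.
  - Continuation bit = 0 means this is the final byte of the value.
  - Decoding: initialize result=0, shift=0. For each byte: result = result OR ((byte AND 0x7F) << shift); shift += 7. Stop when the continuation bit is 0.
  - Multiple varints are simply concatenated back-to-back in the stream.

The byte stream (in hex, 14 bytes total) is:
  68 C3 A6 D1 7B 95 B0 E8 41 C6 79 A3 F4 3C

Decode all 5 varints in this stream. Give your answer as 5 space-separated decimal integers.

Answer: 104 259281731 138024981 15558 997923

Derivation:
  byte[0]=0x68 cont=0 payload=0x68=104: acc |= 104<<0 -> acc=104 shift=7 [end]
Varint 1: bytes[0:1] = 68 -> value 104 (1 byte(s))
  byte[1]=0xC3 cont=1 payload=0x43=67: acc |= 67<<0 -> acc=67 shift=7
  byte[2]=0xA6 cont=1 payload=0x26=38: acc |= 38<<7 -> acc=4931 shift=14
  byte[3]=0xD1 cont=1 payload=0x51=81: acc |= 81<<14 -> acc=1332035 shift=21
  byte[4]=0x7B cont=0 payload=0x7B=123: acc |= 123<<21 -> acc=259281731 shift=28 [end]
Varint 2: bytes[1:5] = C3 A6 D1 7B -> value 259281731 (4 byte(s))
  byte[5]=0x95 cont=1 payload=0x15=21: acc |= 21<<0 -> acc=21 shift=7
  byte[6]=0xB0 cont=1 payload=0x30=48: acc |= 48<<7 -> acc=6165 shift=14
  byte[7]=0xE8 cont=1 payload=0x68=104: acc |= 104<<14 -> acc=1710101 shift=21
  byte[8]=0x41 cont=0 payload=0x41=65: acc |= 65<<21 -> acc=138024981 shift=28 [end]
Varint 3: bytes[5:9] = 95 B0 E8 41 -> value 138024981 (4 byte(s))
  byte[9]=0xC6 cont=1 payload=0x46=70: acc |= 70<<0 -> acc=70 shift=7
  byte[10]=0x79 cont=0 payload=0x79=121: acc |= 121<<7 -> acc=15558 shift=14 [end]
Varint 4: bytes[9:11] = C6 79 -> value 15558 (2 byte(s))
  byte[11]=0xA3 cont=1 payload=0x23=35: acc |= 35<<0 -> acc=35 shift=7
  byte[12]=0xF4 cont=1 payload=0x74=116: acc |= 116<<7 -> acc=14883 shift=14
  byte[13]=0x3C cont=0 payload=0x3C=60: acc |= 60<<14 -> acc=997923 shift=21 [end]
Varint 5: bytes[11:14] = A3 F4 3C -> value 997923 (3 byte(s))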